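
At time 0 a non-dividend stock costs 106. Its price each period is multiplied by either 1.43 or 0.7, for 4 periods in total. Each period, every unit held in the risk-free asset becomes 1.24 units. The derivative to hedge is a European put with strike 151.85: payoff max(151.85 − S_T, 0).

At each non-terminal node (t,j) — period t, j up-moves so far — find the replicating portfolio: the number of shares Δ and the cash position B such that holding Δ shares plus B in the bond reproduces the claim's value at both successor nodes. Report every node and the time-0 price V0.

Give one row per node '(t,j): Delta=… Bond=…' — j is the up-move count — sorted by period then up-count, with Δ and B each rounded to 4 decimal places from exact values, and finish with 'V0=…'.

(0,0): Delta=-0.1906 Bond=26.9446
(1,0): Delta=-0.5721 Bond=61.7205
(1,1): Delta=-0.1249 Bond=23.4506
(2,0): Delta=-1.0000 Bond=98.7578
(2,1): Delta=-0.4984 Bond=68.7138
(2,2): Delta=-0.0605 Bond=15.1330
(3,0): Delta=-1.0000 Bond=122.4597
(3,1): Delta=-1.0000 Bond=122.4597
(3,2): Delta=-0.4120 Bond=72.0970
(3,3): Delta=0.0000 Bond=0.0000
V0=6.7422

The replicating-portfolio and risk-neutral prices coincide; use p* = (1.24−0.7)/(1.43−0.7) = 0.7397 for the latter.
Payoff layer (t=4): V(4,0)=126.3994, V(4,1)=99.8581, V(4,2)=45.6379, V(4,3)=0.0000, V(4,4)=0.0000
Node (3,0) S=36.3580: V=(p*·99.8581+(1−p*)·126.3994)/1.24=86.1017; Δ=(99.8581−126.3994)/(51.9919−25.4506)=-1.0000; B=V−Δ·S=122.4597
Node (3,1) S=74.2742: V=(p*·45.6379+(1−p*)·99.8581)/1.24=48.1855; Δ=(45.6379−99.8581)/(106.2121−51.9919)=-1.0000; B=V−Δ·S=122.4597
Node (3,2) S=151.7316: V=(p*·0.0000+(1−p*)·45.6379)/1.24=9.5793; Δ=(0.0000−45.6379)/(216.9762−106.2121)=-0.4120; B=V−Δ·S=72.0970
Node (3,3) S=309.9659: V=(p*·0.0000+(1−p*)·0.0000)/1.24=0.0000; Δ=(0.0000−0.0000)/(443.2513−216.9762)=0.0000; B=V−Δ·S=0.0000
Node (2,0) S=51.9400: V=(p*·48.1855+(1−p*)·86.1017)/1.24=46.8178; Δ=(48.1855−86.1017)/(74.2742−36.3580)=-1.0000; B=V−Δ·S=98.7578
Node (2,1) S=106.1060: V=(p*·9.5793+(1−p*)·48.1855)/1.24=15.8286; Δ=(9.5793−48.1855)/(151.7316−74.2742)=-0.4984; B=V−Δ·S=68.7138
Node (2,2) S=216.7594: V=(p*·0.0000+(1−p*)·9.5793)/1.24=2.0107; Δ=(0.0000−9.5793)/(309.9659−151.7316)=-0.0605; B=V−Δ·S=15.1330
Node (1,0) S=74.2000: V=(p*·15.8286+(1−p*)·46.8178)/1.24=19.2696; Δ=(15.8286−46.8178)/(106.1060−51.9400)=-0.5721; B=V−Δ·S=61.7205
Node (1,1) S=151.5800: V=(p*·2.0107+(1−p*)·15.8286)/1.24=4.5219; Δ=(2.0107−15.8286)/(216.7594−106.1060)=-0.1249; B=V−Δ·S=23.4506
Node (0,0) S=106.0000: V=(p*·4.5219+(1−p*)·19.2696)/1.24=6.7422; Δ=(4.5219−19.2696)/(151.5800−74.2000)=-0.1906; B=V−Δ·S=26.9446
Self-financing check: at every node Δ·S+B equals the discounted successor values.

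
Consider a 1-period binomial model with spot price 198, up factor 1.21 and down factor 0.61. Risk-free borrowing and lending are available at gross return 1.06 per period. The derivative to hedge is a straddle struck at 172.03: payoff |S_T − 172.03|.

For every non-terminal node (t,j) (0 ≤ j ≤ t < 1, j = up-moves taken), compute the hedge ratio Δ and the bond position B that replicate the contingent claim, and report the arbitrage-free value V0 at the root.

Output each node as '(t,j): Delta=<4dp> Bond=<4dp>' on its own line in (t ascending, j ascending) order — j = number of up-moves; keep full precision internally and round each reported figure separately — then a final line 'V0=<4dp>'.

(0,0): Delta=0.1372 Bond=32.7154
V0=59.8821

Since d<R<u, set p* = (R−d)/(u−d) = 0.7500; price each node as the discounted p*-expectation of its children.
At expiry t=1: V(1,0)=51.2500, V(1,1)=67.5500
(0,0): S=198.0000. Δ = (V_up−V_dn)/(S_up−S_dn) = (67.5500−51.2500)/(239.5800−120.7800) = 0.1372. V = [p*·67.5500 + (1−p*)·51.2500]/1.06 = 59.8821. B = V − Δ·S = 32.7154.
The time-0 hedge costs 59.8821, which is the no-arbitrage price.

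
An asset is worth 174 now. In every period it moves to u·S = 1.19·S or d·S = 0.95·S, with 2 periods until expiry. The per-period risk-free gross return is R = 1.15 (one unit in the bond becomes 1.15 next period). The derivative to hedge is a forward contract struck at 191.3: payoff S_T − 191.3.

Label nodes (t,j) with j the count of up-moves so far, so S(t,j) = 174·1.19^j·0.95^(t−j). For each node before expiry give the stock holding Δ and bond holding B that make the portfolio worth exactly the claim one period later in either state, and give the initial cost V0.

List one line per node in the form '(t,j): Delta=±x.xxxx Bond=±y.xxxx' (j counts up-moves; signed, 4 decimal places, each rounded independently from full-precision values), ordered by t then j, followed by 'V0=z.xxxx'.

Risk-neutral probability p* = (R−d)/(u−d) = (1.15−0.95)/(1.19−0.95) = 0.8333.
Payoff layer (t=2): V(2,0)=-34.2650, V(2,1)=5.4070, V(2,2)=55.1014
  t=1,j=0: stock 165.3000 → up 196.7070 (V=5.4070), down 157.0350 (V=-34.2650). Price -1.0478; hedge Δ=1.0000, bond B=-166.3478.
  t=1,j=1: stock 207.0600 → up 246.4014 (V=55.1014), down 196.7070 (V=5.4070). Price 40.7122; hedge Δ=1.0000, bond B=-166.3478.
  t=0,j=0: stock 174.0000 → up 207.0600 (V=40.7122), down 165.3000 (V=-1.0478). Price 29.3497; hedge Δ=1.0000, bond B=-144.6503.
Each (Δ,B) replicates both successor values, so the strategy is self-financing and V0 is arbitrage-free.

(0,0): Delta=1.0000 Bond=-144.6503
(1,0): Delta=1.0000 Bond=-166.3478
(1,1): Delta=1.0000 Bond=-166.3478
V0=29.3497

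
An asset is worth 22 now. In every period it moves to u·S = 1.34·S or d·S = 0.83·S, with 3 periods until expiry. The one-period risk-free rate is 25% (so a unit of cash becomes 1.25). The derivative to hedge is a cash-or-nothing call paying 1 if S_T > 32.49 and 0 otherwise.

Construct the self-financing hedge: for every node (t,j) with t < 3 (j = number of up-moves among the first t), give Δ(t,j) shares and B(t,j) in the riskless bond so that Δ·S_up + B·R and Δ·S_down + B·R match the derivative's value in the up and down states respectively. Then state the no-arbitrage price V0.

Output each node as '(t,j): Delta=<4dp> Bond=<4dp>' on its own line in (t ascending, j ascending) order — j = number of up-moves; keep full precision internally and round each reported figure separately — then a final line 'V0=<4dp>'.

Risk-neutral probability p* = (R−d)/(u−d) = (1.25−0.83)/(1.34−0.83) = 0.8235.
Terminal payoffs: V(3,0)=0.0000, V(3,1)=0.0000, V(3,2)=1.0000, V(3,3)=1.0000
Node (2,0) S=15.1558: V=(p*·0.0000+(1−p*)·0.0000)/1.25=0.0000; Δ=(0.0000−0.0000)/(20.3088−12.5793)=0.0000; B=V−Δ·S=0.0000
Node (2,1) S=24.4684: V=(p*·1.0000+(1−p*)·0.0000)/1.25=0.6588; Δ=(1.0000−0.0000)/(32.7877−20.3088)=0.0801; B=V−Δ·S=-1.3020
Node (2,2) S=39.5032: V=(p*·1.0000+(1−p*)·1.0000)/1.25=0.8000; Δ=(1.0000−1.0000)/(52.9343−32.7877)=0.0000; B=V−Δ·S=0.8000
Node (1,0) S=18.2600: V=(p*·0.6588+(1−p*)·0.0000)/1.25=0.4340; Δ=(0.6588−0.0000)/(24.4684−15.1558)=0.0707; B=V−Δ·S=-0.8578
Node (1,1) S=29.4800: V=(p*·0.8000+(1−p*)·0.6588)/1.25=0.6201; Δ=(0.8000−0.6588)/(39.5032−24.4684)=0.0094; B=V−Δ·S=0.3433
Node (0,0) S=22.0000: V=(p*·0.6201+(1−p*)·0.4340)/1.25=0.4698; Δ=(0.6201−0.4340)/(29.4800−18.2600)=0.0166; B=V−Δ·S=0.1050
The time-0 hedge costs 0.4698, which is the no-arbitrage price.

(0,0): Delta=0.0166 Bond=0.1050
(1,0): Delta=0.0707 Bond=-0.8578
(1,1): Delta=0.0094 Bond=0.3433
(2,0): Delta=0.0000 Bond=0.0000
(2,1): Delta=0.0801 Bond=-1.3020
(2,2): Delta=0.0000 Bond=0.8000
V0=0.4698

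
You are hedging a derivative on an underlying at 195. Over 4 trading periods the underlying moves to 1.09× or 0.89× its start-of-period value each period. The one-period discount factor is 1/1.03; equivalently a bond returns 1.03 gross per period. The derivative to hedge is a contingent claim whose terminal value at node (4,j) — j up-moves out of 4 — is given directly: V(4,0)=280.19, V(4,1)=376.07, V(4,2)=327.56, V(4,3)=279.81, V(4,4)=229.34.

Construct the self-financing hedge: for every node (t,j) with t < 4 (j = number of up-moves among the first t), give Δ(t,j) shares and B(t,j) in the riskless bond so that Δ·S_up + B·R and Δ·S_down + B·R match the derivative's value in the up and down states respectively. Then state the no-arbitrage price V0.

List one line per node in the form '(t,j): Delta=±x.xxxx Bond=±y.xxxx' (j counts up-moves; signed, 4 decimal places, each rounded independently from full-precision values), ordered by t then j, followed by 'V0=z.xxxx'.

(0,0): Delta=-1.0547 Bond=461.2069
(1,0): Delta=-0.9543 Bond=457.6212
(1,1): Delta=-1.0899 Bond=482.5096
(2,0): Delta=-0.1632 Bond=349.1515
(2,1): Delta=-1.2312 Bond=523.7205
(2,2): Delta=-1.0404 Bond=485.5267
(3,0): Delta=3.4873 Bond=-142.2097
(3,1): Delta=-1.4407 Bond=574.6985
(3,2): Delta=-1.1579 Bond=524.3180
(3,3): Delta=-0.9993 Bond=489.7102
V0=255.5352

The replicating-portfolio and risk-neutral prices coincide; use p* = (1.03−0.89)/(1.09−0.89) = 0.7000 for the latter.
Payoff layer (t=4): V(4,0)=280.1900, V(4,1)=376.0700, V(4,2)=327.5600, V(4,3)=279.8100, V(4,4)=229.3400
Node (3,0) S=137.4690: V=(p*·376.0700+(1−p*)·280.1900)/1.03=337.1903; Δ=(376.0700−280.1900)/(149.8412−122.3474)=3.4873; B=V−Δ·S=-142.2097
Node (3,1) S=168.3609: V=(p*·327.5600+(1−p*)·376.0700)/1.03=332.1485; Δ=(327.5600−376.0700)/(183.5133−149.8412)=-1.4407; B=V−Δ·S=574.6985
Node (3,2) S=206.1948: V=(p*·279.8100+(1−p*)·327.5600)/1.03=285.5680; Δ=(279.8100−327.5600)/(224.7523−183.5133)=-1.1579; B=V−Δ·S=524.3180
Node (3,3) S=252.5307: V=(p*·229.3400+(1−p*)·279.8100)/1.03=237.3602; Δ=(229.3400−279.8100)/(275.2584−224.7523)=-0.9993; B=V−Δ·S=489.7102
Node (2,0) S=154.4595: V=(p*·332.1485+(1−p*)·337.1903)/1.03=323.9428; Δ=(332.1485−337.1903)/(168.3609−137.4690)=-0.1632; B=V−Δ·S=349.1515
Node (2,1) S=189.1695: V=(p*·285.5680+(1−p*)·332.1485)/1.03=290.8176; Δ=(285.5680−332.1485)/(206.1948−168.3609)=-1.2312; B=V−Δ·S=523.7205
Node (2,2) S=231.6795: V=(p*·237.3602+(1−p*)·285.5680)/1.03=244.4879; Δ=(237.3602−285.5680)/(252.5307−206.1948)=-1.0404; B=V−Δ·S=485.5267
Node (1,0) S=173.5500: V=(p*·290.8176+(1−p*)·323.9428)/1.03=291.9953; Δ=(290.8176−323.9428)/(189.1695−154.4595)=-0.9543; B=V−Δ·S=457.6212
Node (1,1) S=212.5500: V=(p*·244.4879+(1−p*)·290.8176)/1.03=250.8610; Δ=(244.4879−290.8176)/(231.6795−189.1695)=-1.0899; B=V−Δ·S=482.5096
Node (0,0) S=195.0000: V=(p*·250.8610+(1−p*)·291.9953)/1.03=255.5352; Δ=(250.8610−291.9953)/(212.5500−173.5500)=-1.0547; B=V−Δ·S=461.2069
The time-0 hedge costs 255.5352, which is the no-arbitrage price.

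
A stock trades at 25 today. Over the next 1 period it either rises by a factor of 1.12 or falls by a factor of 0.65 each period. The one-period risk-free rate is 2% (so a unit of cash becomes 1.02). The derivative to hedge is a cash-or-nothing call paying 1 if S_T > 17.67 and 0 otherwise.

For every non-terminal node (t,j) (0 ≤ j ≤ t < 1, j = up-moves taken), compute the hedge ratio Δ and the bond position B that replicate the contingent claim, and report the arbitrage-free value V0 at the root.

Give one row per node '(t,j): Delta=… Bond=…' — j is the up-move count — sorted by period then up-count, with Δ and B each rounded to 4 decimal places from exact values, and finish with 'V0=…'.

The replicating-portfolio and risk-neutral prices coincide; use p* = (1.02−0.65)/(1.12−0.65) = 0.7872 for the latter.
Terminal values V(1,·): V(1,0)=0.0000, V(1,1)=1.0000
Node (0,0) S=25.0000: V=(p*·1.0000+(1−p*)·0.0000)/1.02=0.7718; Δ=(1.0000−0.0000)/(28.0000−16.2500)=0.0851; B=V−Δ·S=-1.3559
Check: Δ(0,0)·S0 + B(0,0) = 0.7718 = V0.

(0,0): Delta=0.0851 Bond=-1.3559
V0=0.7718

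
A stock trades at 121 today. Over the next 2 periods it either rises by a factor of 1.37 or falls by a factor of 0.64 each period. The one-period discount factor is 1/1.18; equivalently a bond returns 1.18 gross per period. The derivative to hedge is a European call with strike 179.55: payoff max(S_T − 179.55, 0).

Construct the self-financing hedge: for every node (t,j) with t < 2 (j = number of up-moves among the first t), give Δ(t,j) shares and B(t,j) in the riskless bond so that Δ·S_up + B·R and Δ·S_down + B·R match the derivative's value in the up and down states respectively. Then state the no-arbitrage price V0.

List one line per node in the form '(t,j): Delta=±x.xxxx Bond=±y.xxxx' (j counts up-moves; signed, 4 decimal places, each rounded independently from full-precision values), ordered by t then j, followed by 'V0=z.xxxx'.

(0,0): Delta=0.3375 Bond=-22.1493
(1,0): Delta=0.0000 Bond=0.0000
(1,1): Delta=0.3930 Bond=-35.3322
V0=18.6884

Under the risk-neutral measure, an up-move has probability p* = (R−d)/(u−d) = 0.7397 and values discount at R = 1.18.
Payoff layer (t=2): V(2,0)=0.0000, V(2,1)=0.0000, V(2,2)=47.5549
Node (1,0) S=77.4400: V=(p*·0.0000+(1−p*)·0.0000)/1.18=0.0000; Δ=(0.0000−0.0000)/(106.0928−49.5616)=0.0000; B=V−Δ·S=0.0000
Node (1,1) S=165.7700: V=(p*·47.5549+(1−p*)·0.0000)/1.18=29.8115; Δ=(47.5549−0.0000)/(227.1049−106.0928)=0.3930; B=V−Δ·S=-35.3322
Node (0,0) S=121.0000: V=(p*·29.8115+(1−p*)·0.0000)/1.18=18.6884; Δ=(29.8115−0.0000)/(165.7700−77.4400)=0.3375; B=V−Δ·S=-22.1493
Check: Δ(0,0)·S0 + B(0,0) = 18.6884 = V0.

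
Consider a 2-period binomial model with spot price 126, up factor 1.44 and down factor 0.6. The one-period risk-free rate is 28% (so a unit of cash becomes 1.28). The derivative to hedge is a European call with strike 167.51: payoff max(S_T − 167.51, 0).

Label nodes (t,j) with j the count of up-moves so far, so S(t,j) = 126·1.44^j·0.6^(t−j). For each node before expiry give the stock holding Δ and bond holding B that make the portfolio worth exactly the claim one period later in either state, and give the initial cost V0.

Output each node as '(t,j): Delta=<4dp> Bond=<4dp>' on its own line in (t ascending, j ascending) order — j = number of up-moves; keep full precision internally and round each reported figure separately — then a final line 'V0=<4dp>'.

(0,0): Delta=0.5603 Bond=-33.0915
(1,0): Delta=0.0000 Bond=0.0000
(1,1): Delta=0.6152 Bond=-52.3234
V0=37.5037

The replicating-portfolio and risk-neutral prices coincide; use p* = (1.28−0.6)/(1.44−0.6) = 0.8095 for the latter.
Terminal values V(2,·): V(2,0)=0.0000, V(2,1)=0.0000, V(2,2)=93.7636
(1,0): S=75.6000. Δ = (V_up−V_dn)/(S_up−S_dn) = (0.0000−0.0000)/(108.8640−45.3600) = 0.0000. V = [p*·0.0000 + (1−p*)·0.0000]/1.28 = 0.0000. B = V − Δ·S = 0.0000.
(1,1): S=181.4400. Δ = (V_up−V_dn)/(S_up−S_dn) = (93.7636−0.0000)/(261.2736−108.8640) = 0.6152. V = [p*·93.7636 + (1−p*)·0.0000]/1.28 = 59.2999. B = V − Δ·S = -52.3234.
(0,0): S=126.0000. Δ = (V_up−V_dn)/(S_up−S_dn) = (59.2999−0.0000)/(181.4400−75.6000) = 0.5603. V = [p*·59.2999 + (1−p*)·0.0000]/1.28 = 37.5037. B = V − Δ·S = -33.0915.
Check: Δ(0,0)·S0 + B(0,0) = 37.5037 = V0.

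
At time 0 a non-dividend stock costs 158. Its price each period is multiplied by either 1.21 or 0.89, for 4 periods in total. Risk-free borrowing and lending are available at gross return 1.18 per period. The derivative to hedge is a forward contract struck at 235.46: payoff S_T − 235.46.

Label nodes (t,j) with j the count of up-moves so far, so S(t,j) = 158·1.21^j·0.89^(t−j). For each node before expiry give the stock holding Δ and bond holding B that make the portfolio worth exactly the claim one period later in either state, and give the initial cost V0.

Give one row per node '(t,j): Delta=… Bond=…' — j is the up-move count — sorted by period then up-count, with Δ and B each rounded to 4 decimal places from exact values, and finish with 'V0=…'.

(0,0): Delta=1.0000 Bond=-121.4476
(1,0): Delta=1.0000 Bond=-143.3082
(1,1): Delta=1.0000 Bond=-143.3082
(2,0): Delta=1.0000 Bond=-169.1037
(2,1): Delta=1.0000 Bond=-169.1037
(2,2): Delta=1.0000 Bond=-169.1037
(3,0): Delta=1.0000 Bond=-199.5424
(3,1): Delta=1.0000 Bond=-199.5424
(3,2): Delta=1.0000 Bond=-199.5424
(3,3): Delta=1.0000 Bond=-199.5424
V0=36.5524

Under the risk-neutral measure, an up-move has probability p* = (R−d)/(u−d) = 0.9062 and values discount at R = 1.18.
Terminal values V(4,·): V(4,0)=-136.3273, V(4,1)=-100.6840, V(4,2)=-52.2252, V(4,3)=13.6569, V(4,4)=103.2270
  t=3,j=0: stock 111.3851 → up 134.7760 (V=-100.6840), down 99.1327 (V=-136.3273). Price -88.1573; hedge Δ=1.0000, bond B=-199.5424.
  t=3,j=1: stock 151.4337 → up 183.2348 (V=-52.2252), down 134.7760 (V=-100.6840). Price -48.1087; hedge Δ=1.0000, bond B=-199.5424.
  t=3,j=2: stock 205.8817 → up 249.1169 (V=13.6569), down 183.2348 (V=-52.2252). Price 6.3394; hedge Δ=1.0000, bond B=-199.5424.
  t=3,j=3: stock 279.9066 → up 338.6870 (V=103.2270), down 249.1169 (V=13.6569). Price 80.3643; hedge Δ=1.0000, bond B=-199.5424.
  t=2,j=0: stock 125.1518 → up 151.4337 (V=-48.1087), down 111.3851 (V=-88.1573). Price -43.9519; hedge Δ=1.0000, bond B=-169.1037.
  t=2,j=1: stock 170.1502 → up 205.8817 (V=6.3394), down 151.4337 (V=-48.1087). Price 1.0465; hedge Δ=1.0000, bond B=-169.1037.
  t=2,j=2: stock 231.3278 → up 279.9066 (V=80.3643), down 205.8817 (V=6.3394). Price 62.2241; hedge Δ=1.0000, bond B=-169.1037.
  t=1,j=0: stock 140.6200 → up 170.1502 (V=1.0465), down 125.1518 (V=-43.9519). Price -2.6882; hedge Δ=1.0000, bond B=-143.3082.
  t=1,j=1: stock 191.1800 → up 231.3278 (V=62.2241), down 170.1502 (V=1.0465). Price 47.8718; hedge Δ=1.0000, bond B=-143.3082.
  t=0,j=0: stock 158.0000 → up 191.1800 (V=47.8718), down 140.6200 (V=-2.6882). Price 36.5524; hedge Δ=1.0000, bond B=-121.4476.
Self-financing check: at every node Δ·S+B equals the discounted successor values.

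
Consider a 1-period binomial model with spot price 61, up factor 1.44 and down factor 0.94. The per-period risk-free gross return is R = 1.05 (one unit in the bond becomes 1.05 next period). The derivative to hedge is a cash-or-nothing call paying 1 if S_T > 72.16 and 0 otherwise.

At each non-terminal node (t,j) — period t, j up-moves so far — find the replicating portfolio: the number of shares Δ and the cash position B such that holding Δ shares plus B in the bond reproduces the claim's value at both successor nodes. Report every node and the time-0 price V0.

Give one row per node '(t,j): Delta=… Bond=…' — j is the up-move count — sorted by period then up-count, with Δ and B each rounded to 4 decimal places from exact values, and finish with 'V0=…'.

Since d<R<u, set p* = (R−d)/(u−d) = 0.2200; price each node as the discounted p*-expectation of its children.
Terminal values V(1,·): V(1,0)=0.0000, V(1,1)=1.0000
  t=0,j=0: stock 61.0000 → up 87.8400 (V=1.0000), down 57.3400 (V=0.0000). Price 0.2095; hedge Δ=0.0328, bond B=-1.7905.
The time-0 hedge costs 0.2095, which is the no-arbitrage price.

(0,0): Delta=0.0328 Bond=-1.7905
V0=0.2095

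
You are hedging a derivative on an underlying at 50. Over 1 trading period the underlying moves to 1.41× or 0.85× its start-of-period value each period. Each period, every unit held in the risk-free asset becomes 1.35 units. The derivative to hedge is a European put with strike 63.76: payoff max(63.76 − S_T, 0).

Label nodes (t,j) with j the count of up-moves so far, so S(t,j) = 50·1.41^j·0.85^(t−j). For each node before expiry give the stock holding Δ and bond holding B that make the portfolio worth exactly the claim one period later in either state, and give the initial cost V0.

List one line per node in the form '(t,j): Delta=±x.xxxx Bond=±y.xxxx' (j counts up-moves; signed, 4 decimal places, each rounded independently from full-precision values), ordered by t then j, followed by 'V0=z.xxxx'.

(0,0): Delta=-0.7593 Bond=39.6516
V0=1.6873

No-arbitrage ⇒ martingale measure with p* = (R−d)/(u−d) = 0.8929.
Payoff layer (t=1): V(1,0)=21.2600, V(1,1)=0.0000
(0,0): S=50.0000. Δ = (V_up−V_dn)/(S_up−S_dn) = (0.0000−21.2600)/(70.5000−42.5000) = -0.7593. V = [p*·0.0000 + (1−p*)·21.2600]/1.35 = 1.6873. B = V − Δ·S = 39.6516.
Each (Δ,B) replicates both successor values, so the strategy is self-financing and V0 is arbitrage-free.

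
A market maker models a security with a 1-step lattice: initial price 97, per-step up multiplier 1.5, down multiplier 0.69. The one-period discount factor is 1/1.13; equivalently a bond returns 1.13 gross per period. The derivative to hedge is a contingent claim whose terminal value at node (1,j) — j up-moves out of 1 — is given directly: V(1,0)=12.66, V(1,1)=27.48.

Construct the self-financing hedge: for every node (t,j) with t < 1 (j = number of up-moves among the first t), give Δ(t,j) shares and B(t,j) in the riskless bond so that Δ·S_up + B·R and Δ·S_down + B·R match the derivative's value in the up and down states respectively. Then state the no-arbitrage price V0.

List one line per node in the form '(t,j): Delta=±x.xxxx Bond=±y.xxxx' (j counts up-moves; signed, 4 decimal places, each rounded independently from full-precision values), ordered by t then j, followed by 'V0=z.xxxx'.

No-arbitrage ⇒ martingale measure with p* = (R−d)/(u−d) = 0.5432.
At expiry t=1: V(1,0)=12.6600, V(1,1)=27.4800
  t=0,j=0: stock 97.0000 → up 145.5000 (V=27.4800), down 66.9300 (V=12.6600). Price 18.3278; hedge Δ=0.1886, bond B=0.0315.
The time-0 hedge costs 18.3278, which is the no-arbitrage price.

(0,0): Delta=0.1886 Bond=0.0315
V0=18.3278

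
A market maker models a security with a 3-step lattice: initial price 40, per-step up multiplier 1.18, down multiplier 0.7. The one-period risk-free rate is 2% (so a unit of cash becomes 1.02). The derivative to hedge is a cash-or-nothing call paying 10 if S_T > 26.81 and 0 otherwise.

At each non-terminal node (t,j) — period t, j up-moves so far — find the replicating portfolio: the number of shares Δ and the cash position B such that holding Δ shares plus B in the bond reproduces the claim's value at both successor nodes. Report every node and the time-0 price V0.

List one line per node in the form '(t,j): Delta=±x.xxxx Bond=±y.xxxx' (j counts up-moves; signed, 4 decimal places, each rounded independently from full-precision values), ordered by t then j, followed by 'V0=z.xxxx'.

Since d<R<u, set p* = (R−d)/(u−d) = 0.6667; price each node as the discounted p*-expectation of its children.
Terminal payoffs: V(3,0)=0.0000, V(3,1)=0.0000, V(3,2)=10.0000, V(3,3)=10.0000
  t=2,j=0: stock 19.6000 → up 23.1280 (V=0.0000), down 13.7200 (V=0.0000). Price 0.0000; hedge Δ=0.0000, bond B=0.0000.
  t=2,j=1: stock 33.0400 → up 38.9872 (V=10.0000), down 23.1280 (V=0.0000). Price 6.5359; hedge Δ=0.6305, bond B=-14.2974.
  t=2,j=2: stock 55.6960 → up 65.7213 (V=10.0000), down 38.9872 (V=10.0000). Price 9.8039; hedge Δ=0.0000, bond B=9.8039.
  t=1,j=0: stock 28.0000 → up 33.0400 (V=6.5359), down 19.6000 (V=0.0000). Price 4.2719; hedge Δ=0.4863, bond B=-9.3447.
  t=1,j=1: stock 47.2000 → up 55.6960 (V=9.8039), down 33.0400 (V=6.5359). Price 8.5437; hedge Δ=0.1442, bond B=1.7354.
  t=0,j=0: stock 40.0000 → up 47.2000 (V=8.5437), down 28.0000 (V=4.2719). Price 6.9802; hedge Δ=0.2225, bond B=-1.9195.
The time-0 hedge costs 6.9802, which is the no-arbitrage price.

(0,0): Delta=0.2225 Bond=-1.9195
(1,0): Delta=0.4863 Bond=-9.3447
(1,1): Delta=0.1442 Bond=1.7354
(2,0): Delta=0.0000 Bond=0.0000
(2,1): Delta=0.6305 Bond=-14.2974
(2,2): Delta=0.0000 Bond=9.8039
V0=6.9802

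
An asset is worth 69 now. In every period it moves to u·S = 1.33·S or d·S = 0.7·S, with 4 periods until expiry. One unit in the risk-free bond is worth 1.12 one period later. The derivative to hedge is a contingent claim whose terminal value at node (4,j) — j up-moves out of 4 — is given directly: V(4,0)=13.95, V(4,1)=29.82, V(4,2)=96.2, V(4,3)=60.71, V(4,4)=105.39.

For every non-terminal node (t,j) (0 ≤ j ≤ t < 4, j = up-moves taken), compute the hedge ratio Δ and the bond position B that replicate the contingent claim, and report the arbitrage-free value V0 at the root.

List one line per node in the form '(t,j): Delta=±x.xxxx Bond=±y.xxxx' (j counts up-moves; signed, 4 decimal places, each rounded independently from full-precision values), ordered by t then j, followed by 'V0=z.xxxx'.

(0,0): Delta=0.2097 Bond=34.1021
(1,0): Delta=0.4059 Bond=28.7170
(1,1): Delta=0.1580 Bond=42.9330
(2,0): Delta=2.0767 Bond=-24.3289
(2,1): Delta=-0.0338 Bond=60.4090
(2,2): Delta=0.2085 Bond=41.9229
(3,0): Delta=1.0644 Bond=-3.2887
(3,1): Delta=2.3431 Bond=-39.2282
(3,2): Delta=-0.6593 Bond=121.1012
(3,3): Delta=0.4369 Bond=9.8800
V0=48.5683

Under the risk-neutral measure, an up-move has probability p* = (R−d)/(u−d) = 0.6667 and values discount at R = 1.12.
Terminal values V(4,·): V(4,0)=13.9500, V(4,1)=29.8200, V(4,2)=96.2000, V(4,3)=60.7100, V(4,4)=105.3900
Node (3,0) S=23.6670: V=(p*·29.8200+(1−p*)·13.9500)/1.12=21.9018; Δ=(29.8200−13.9500)/(31.4771−16.5669)=1.0644; B=V−Δ·S=-3.2887
Node (3,1) S=44.9673: V=(p*·96.2000+(1−p*)·29.8200)/1.12=66.1369; Δ=(96.2000−29.8200)/(59.8065−31.4771)=2.3431; B=V−Δ·S=-39.2282
Node (3,2) S=85.4379: V=(p*·60.7100+(1−p*)·96.2000)/1.12=64.7679; Δ=(60.7100−96.2000)/(113.6324−59.8065)=-0.6593; B=V−Δ·S=121.1012
Node (3,3) S=162.3320: V=(p*·105.3900+(1−p*)·60.7100)/1.12=80.8006; Δ=(105.3900−60.7100)/(215.9015−113.6324)=0.4369; B=V−Δ·S=9.8800
Node (2,0) S=33.8100: V=(p*·66.1369+(1−p*)·21.9018)/1.12=45.8856; Δ=(66.1369−21.9018)/(44.9673−23.6670)=2.0767; B=V−Δ·S=-24.3289
Node (2,1) S=64.2390: V=(p*·64.7679+(1−p*)·66.1369)/1.12=58.2359; Δ=(64.7679−66.1369)/(85.4379−44.9673)=-0.0338; B=V−Δ·S=60.4090
Node (2,2) S=122.0541: V=(p*·80.8006+(1−p*)·64.7679)/1.12=67.3717; Δ=(80.8006−64.7679)/(162.3320−85.4379)=0.2085; B=V−Δ·S=41.9229
Node (1,0) S=48.3000: V=(p*·58.2359+(1−p*)·45.8856)/1.12=48.3207; Δ=(58.2359−45.8856)/(64.2390−33.8100)=0.4059; B=V−Δ·S=28.7170
Node (1,1) S=91.7700: V=(p*·67.3717+(1−p*)·58.2359)/1.12=57.4343; Δ=(67.3717−58.2359)/(122.0541−64.2390)=0.1580; B=V−Δ·S=42.9330
Node (0,0) S=69.0000: V=(p*·57.4343+(1−p*)·48.3207)/1.12=48.5683; Δ=(57.4343−48.3207)/(91.7700−48.3000)=0.2097; B=V−Δ·S=34.1021
Self-financing check: at every node Δ·S+B equals the discounted successor values.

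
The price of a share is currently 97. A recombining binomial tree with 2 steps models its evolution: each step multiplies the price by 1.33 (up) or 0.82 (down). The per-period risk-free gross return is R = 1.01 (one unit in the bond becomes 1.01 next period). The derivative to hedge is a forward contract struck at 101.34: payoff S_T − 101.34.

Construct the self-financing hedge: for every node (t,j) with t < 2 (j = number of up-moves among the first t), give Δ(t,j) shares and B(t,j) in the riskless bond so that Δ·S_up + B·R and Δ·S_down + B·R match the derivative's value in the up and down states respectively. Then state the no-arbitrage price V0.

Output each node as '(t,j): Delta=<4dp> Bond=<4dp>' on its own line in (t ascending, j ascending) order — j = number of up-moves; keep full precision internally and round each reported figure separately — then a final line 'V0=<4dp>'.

Since d<R<u, set p* = (R−d)/(u−d) = 0.3725; price each node as the discounted p*-expectation of its children.
At expiry t=2: V(2,0)=-36.1172, V(2,1)=4.4482, V(2,2)=70.2433
  t=1,j=0: stock 79.5400 → up 105.7882 (V=4.4482), down 65.2228 (V=-36.1172). Price -20.7966; hedge Δ=1.0000, bond B=-100.3366.
  t=1,j=1: stock 129.0100 → up 171.5833 (V=70.2433), down 105.7882 (V=4.4482). Price 28.6734; hedge Δ=1.0000, bond B=-100.3366.
  t=0,j=0: stock 97.0000 → up 129.0100 (V=28.6734), down 79.5400 (V=-20.7966). Price -2.3432; hedge Δ=1.0000, bond B=-99.3432.
Each (Δ,B) replicates both successor values, so the strategy is self-financing and V0 is arbitrage-free.

(0,0): Delta=1.0000 Bond=-99.3432
(1,0): Delta=1.0000 Bond=-100.3366
(1,1): Delta=1.0000 Bond=-100.3366
V0=-2.3432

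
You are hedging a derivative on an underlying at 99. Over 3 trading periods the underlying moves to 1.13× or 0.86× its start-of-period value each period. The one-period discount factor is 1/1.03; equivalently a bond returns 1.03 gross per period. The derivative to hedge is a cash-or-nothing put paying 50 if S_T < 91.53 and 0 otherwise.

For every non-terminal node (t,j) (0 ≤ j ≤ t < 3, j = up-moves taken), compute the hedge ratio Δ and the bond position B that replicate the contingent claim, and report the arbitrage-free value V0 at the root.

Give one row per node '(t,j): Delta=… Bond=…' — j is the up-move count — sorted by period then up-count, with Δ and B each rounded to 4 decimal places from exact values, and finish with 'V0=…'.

No-arbitrage ⇒ martingale measure with p* = (R−d)/(u−d) = 0.6296.
Terminal values V(3,·): V(3,0)=50.0000, V(3,1)=50.0000, V(3,2)=0.0000, V(3,3)=0.0000
  t=2,j=0: stock 73.2204 → up 82.7391 (V=50.0000), down 62.9695 (V=50.0000). Price 48.5437; hedge Δ=0.0000, bond B=48.5437.
  t=2,j=1: stock 96.2082 → up 108.7153 (V=0.0000), down 82.7391 (V=50.0000). Price 17.9791; hedge Δ=-1.9248, bond B=203.1643.
  t=2,j=2: stock 126.4131 → up 142.8468 (V=0.0000), down 108.7153 (V=0.0000). Price 0.0000; hedge Δ=0.0000, bond B=0.0000.
  t=1,j=0: stock 85.1400 → up 96.2082 (V=17.9791), down 73.2204 (V=48.5437). Price 28.4460; hedge Δ=-1.3296, bond B=141.6480.
  t=1,j=1: stock 111.8700 → up 126.4131 (V=0.0000), down 96.2082 (V=17.9791). Price 6.4650; hedge Δ=-0.5952, bond B=73.0544.
  t=0,j=0: stock 99.0000 → up 111.8700 (V=6.4650), down 85.1400 (V=28.4460). Price 14.1807; hedge Δ=-0.8223, bond B=95.5917.
Each (Δ,B) replicates both successor values, so the strategy is self-financing and V0 is arbitrage-free.

(0,0): Delta=-0.8223 Bond=95.5917
(1,0): Delta=-1.3296 Bond=141.6480
(1,1): Delta=-0.5952 Bond=73.0544
(2,0): Delta=0.0000 Bond=48.5437
(2,1): Delta=-1.9248 Bond=203.1643
(2,2): Delta=0.0000 Bond=0.0000
V0=14.1807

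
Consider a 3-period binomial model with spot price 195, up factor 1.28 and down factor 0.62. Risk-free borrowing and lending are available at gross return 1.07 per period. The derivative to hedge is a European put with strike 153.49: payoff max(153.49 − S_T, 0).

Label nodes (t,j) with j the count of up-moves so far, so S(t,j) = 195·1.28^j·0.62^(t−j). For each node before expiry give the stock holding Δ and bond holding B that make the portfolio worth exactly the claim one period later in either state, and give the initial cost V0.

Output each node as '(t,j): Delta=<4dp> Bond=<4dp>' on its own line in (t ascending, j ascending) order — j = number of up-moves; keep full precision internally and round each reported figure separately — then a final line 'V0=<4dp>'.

No-arbitrage ⇒ martingale measure with p* = (R−d)/(u−d) = 0.6818.
At expiry t=3: V(3,0)=107.0160, V(3,1)=57.5438, V(3,2)=0.0000, V(3,3)=0.0000
Node (2,0) S=74.9580: V=(p*·57.5438+(1−p*)·107.0160)/1.07=68.4906; Δ=(57.5438−107.0160)/(95.9462−46.4740)=-1.0000; B=V−Δ·S=143.4486
Node (2,1) S=154.7520: V=(p*·0.0000+(1−p*)·57.5438)/1.07=17.1116; Δ=(0.0000−57.5438)/(198.0826−95.9462)=-0.5634; B=V−Δ·S=104.2991
Node (2,2) S=319.4880: V=(p*·0.0000+(1−p*)·0.0000)/1.07=0.0000; Δ=(0.0000−0.0000)/(408.9446−198.0826)=0.0000; B=V−Δ·S=0.0000
Node (1,0) S=120.9000: V=(p*·17.1116+(1−p*)·68.4906)/1.07=31.2705; Δ=(17.1116−68.4906)/(154.7520−74.9580)=-0.6439; B=V−Δ·S=109.1175
Node (1,1) S=249.6000: V=(p*·0.0000+(1−p*)·17.1116)/1.07=5.0884; Δ=(0.0000−17.1116)/(319.4880−154.7520)=-0.1039; B=V−Δ·S=31.0150
Node (0,0) S=195.0000: V=(p*·5.0884+(1−p*)·31.2705)/1.07=12.5412; Δ=(5.0884−31.2705)/(249.6000−120.9000)=-0.2034; B=V−Δ·S=52.2110
The time-0 hedge costs 12.5412, which is the no-arbitrage price.

(0,0): Delta=-0.2034 Bond=52.2110
(1,0): Delta=-0.6439 Bond=109.1175
(1,1): Delta=-0.1039 Bond=31.0150
(2,0): Delta=-1.0000 Bond=143.4486
(2,1): Delta=-0.5634 Bond=104.2991
(2,2): Delta=0.0000 Bond=0.0000
V0=12.5412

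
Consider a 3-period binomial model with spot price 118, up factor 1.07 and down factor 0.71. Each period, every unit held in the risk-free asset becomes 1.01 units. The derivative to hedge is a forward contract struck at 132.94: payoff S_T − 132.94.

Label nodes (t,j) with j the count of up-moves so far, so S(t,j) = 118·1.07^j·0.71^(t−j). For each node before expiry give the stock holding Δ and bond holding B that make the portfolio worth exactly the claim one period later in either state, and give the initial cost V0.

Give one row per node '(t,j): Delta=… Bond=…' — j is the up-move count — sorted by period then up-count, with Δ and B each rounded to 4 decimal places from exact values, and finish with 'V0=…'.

Risk-neutral probability p* = (R−d)/(u−d) = (1.01−0.71)/(1.07−0.71) = 0.8333.
Terminal values V(3,·): V(3,0)=-90.7065, V(3,1)=-69.2923, V(3,2)=-37.0203, V(3,3)=11.6151
  t=2,j=0: stock 59.4838 → up 63.6477 (V=-69.2923), down 42.2335 (V=-90.7065). Price -72.1400; hedge Δ=1.0000, bond B=-131.6238.
  t=2,j=1: stock 89.6446 → up 95.9197 (V=-37.0203), down 63.6477 (V=-69.2923). Price -41.9792; hedge Δ=1.0000, bond B=-131.6238.
  t=2,j=2: stock 135.0982 → up 144.5551 (V=11.6151), down 95.9197 (V=-37.0203). Price 3.4744; hedge Δ=1.0000, bond B=-131.6238.
  t=1,j=0: stock 83.7800 → up 89.6446 (V=-41.9792), down 59.4838 (V=-72.1400). Price -46.5406; hedge Δ=1.0000, bond B=-130.3206.
  t=1,j=1: stock 126.2600 → up 135.0982 (V=3.4744), down 89.6446 (V=-41.9792). Price -4.0606; hedge Δ=1.0000, bond B=-130.3206.
  t=0,j=0: stock 118.0000 → up 126.2600 (V=-4.0606), down 83.7800 (V=-46.5406). Price -11.0303; hedge Δ=1.0000, bond B=-129.0303.
Self-financing check: at every node Δ·S+B equals the discounted successor values.

(0,0): Delta=1.0000 Bond=-129.0303
(1,0): Delta=1.0000 Bond=-130.3206
(1,1): Delta=1.0000 Bond=-130.3206
(2,0): Delta=1.0000 Bond=-131.6238
(2,1): Delta=1.0000 Bond=-131.6238
(2,2): Delta=1.0000 Bond=-131.6238
V0=-11.0303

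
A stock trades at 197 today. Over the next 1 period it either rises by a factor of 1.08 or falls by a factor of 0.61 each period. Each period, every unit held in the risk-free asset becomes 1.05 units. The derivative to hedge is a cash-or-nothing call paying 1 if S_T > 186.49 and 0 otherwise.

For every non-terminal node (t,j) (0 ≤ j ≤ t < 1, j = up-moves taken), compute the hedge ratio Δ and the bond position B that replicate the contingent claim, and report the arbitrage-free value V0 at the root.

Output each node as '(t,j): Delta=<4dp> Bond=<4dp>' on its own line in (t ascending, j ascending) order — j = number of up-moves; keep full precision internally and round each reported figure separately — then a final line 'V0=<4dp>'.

(0,0): Delta=0.0108 Bond=-1.2361
V0=0.8916

Since d<R<u, set p* = (R−d)/(u−d) = 0.9362; price each node as the discounted p*-expectation of its children.
Payoff layer (t=1): V(1,0)=0.0000, V(1,1)=1.0000
  t=0,j=0: stock 197.0000 → up 212.7600 (V=1.0000), down 120.1700 (V=0.0000). Price 0.8916; hedge Δ=0.0108, bond B=-1.2361.
The time-0 hedge costs 0.8916, which is the no-arbitrage price.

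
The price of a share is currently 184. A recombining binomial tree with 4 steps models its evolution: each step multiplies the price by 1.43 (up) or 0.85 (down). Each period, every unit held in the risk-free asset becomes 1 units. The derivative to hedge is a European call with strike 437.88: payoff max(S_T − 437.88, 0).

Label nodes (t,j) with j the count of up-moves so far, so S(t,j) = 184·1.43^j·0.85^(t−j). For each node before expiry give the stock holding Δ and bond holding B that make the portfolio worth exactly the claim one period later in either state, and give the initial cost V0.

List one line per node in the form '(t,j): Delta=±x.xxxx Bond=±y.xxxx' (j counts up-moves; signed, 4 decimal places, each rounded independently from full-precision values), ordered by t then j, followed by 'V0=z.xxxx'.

(0,0): Delta=0.0777 Bond=-11.8181
(1,0): Delta=0.0144 Bond=-1.9081
(1,1): Delta=0.1857 Bond=-40.2270
(2,0): Delta=0.0000 Bond=0.0000
(2,1): Delta=0.0388 Bond=-7.3779
(2,2): Delta=0.4360 Bond=-134.3947
(3,0): Delta=0.0000 Bond=0.0000
(3,1): Delta=0.0000 Bond=0.0000
(3,2): Delta=0.1049 Bond=-28.5277
(3,3): Delta=1.0000 Bond=-437.8800
V0=2.4817

Since d<R<u, set p* = (R−d)/(u−d) = 0.2586; price each node as the discounted p*-expectation of its children.
At expiry t=4: V(4,0)=0.0000, V(4,1)=0.0000, V(4,2)=0.0000, V(4,3)=19.4660, V(4,4)=331.5373
(3,0): S=112.9990. Δ = (V_up−V_dn)/(S_up−S_dn) = (0.0000−0.0000)/(161.5886−96.0491) = 0.0000. V = [p*·0.0000 + (1−p*)·0.0000]/1 = 0.0000. B = V − Δ·S = 0.0000.
(3,1): S=190.1042. Δ = (V_up−V_dn)/(S_up−S_dn) = (0.0000−0.0000)/(271.8490−161.5886) = 0.0000. V = [p*·0.0000 + (1−p*)·0.0000]/1 = 0.0000. B = V − Δ·S = 0.0000.
(3,2): S=319.8224. Δ = (V_up−V_dn)/(S_up−S_dn) = (19.4660−0.0000)/(457.3460−271.8490) = 0.1049. V = [p*·19.4660 + (1−p*)·0.0000]/1 = 5.0343. B = V − Δ·S = -28.5277.
(3,3): S=538.0541. Δ = (V_up−V_dn)/(S_up−S_dn) = (331.5373−19.4660)/(769.4173−457.3460) = 1.0000. V = [p*·331.5373 + (1−p*)·19.4660]/1 = 100.1741. B = V − Δ·S = -437.8800.
(2,0): S=132.9400. Δ = (V_up−V_dn)/(S_up−S_dn) = (0.0000−0.0000)/(190.1042−112.9990) = 0.0000. V = [p*·0.0000 + (1−p*)·0.0000]/1 = 0.0000. B = V − Δ·S = 0.0000.
(2,1): S=223.6520. Δ = (V_up−V_dn)/(S_up−S_dn) = (5.0343−0.0000)/(319.8224−190.1042) = 0.0388. V = [p*·5.0343 + (1−p*)·0.0000]/1 = 1.3020. B = V − Δ·S = -7.3779.
(2,2): S=376.2616. Δ = (V_up−V_dn)/(S_up−S_dn) = (100.1741−5.0343)/(538.0541−319.8224) = 0.4360. V = [p*·100.1741 + (1−p*)·5.0343]/1 = 29.6394. B = V − Δ·S = -134.3947.
(1,0): S=156.4000. Δ = (V_up−V_dn)/(S_up−S_dn) = (1.3020−0.0000)/(223.6520−132.9400) = 0.0144. V = [p*·1.3020 + (1−p*)·0.0000]/1 = 0.3367. B = V − Δ·S = -1.9081.
(1,1): S=263.1200. Δ = (V_up−V_dn)/(S_up−S_dn) = (29.6394−1.3020)/(376.2616−223.6520) = 0.1857. V = [p*·29.6394 + (1−p*)·1.3020]/1 = 8.6306. B = V − Δ·S = -40.2270.
(0,0): S=184.0000. Δ = (V_up−V_dn)/(S_up−S_dn) = (8.6306−0.3367)/(263.1200−156.4000) = 0.0777. V = [p*·8.6306 + (1−p*)·0.3367]/1 = 2.4817. B = V − Δ·S = -11.8181.
Self-financing check: at every node Δ·S+B equals the discounted successor values.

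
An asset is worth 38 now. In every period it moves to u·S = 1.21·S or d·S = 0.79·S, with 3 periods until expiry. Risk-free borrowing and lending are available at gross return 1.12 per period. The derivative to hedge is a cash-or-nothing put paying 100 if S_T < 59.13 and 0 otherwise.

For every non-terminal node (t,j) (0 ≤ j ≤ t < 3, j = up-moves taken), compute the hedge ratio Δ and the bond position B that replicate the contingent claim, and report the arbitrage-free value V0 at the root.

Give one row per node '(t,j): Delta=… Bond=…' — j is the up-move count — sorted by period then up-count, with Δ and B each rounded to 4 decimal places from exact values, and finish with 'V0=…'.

The replicating-portfolio and risk-neutral prices coincide; use p* = (1.12−0.79)/(1.21−0.79) = 0.7857 for the latter.
Payoff layer (t=3): V(3,0)=100.0000, V(3,1)=100.0000, V(3,2)=100.0000, V(3,3)=0.0000
Node (2,0) S=23.7158: V=(p*·100.0000+(1−p*)·100.0000)/1.12=89.2857; Δ=(100.0000−100.0000)/(28.6961−18.7355)=0.0000; B=V−Δ·S=89.2857
Node (2,1) S=36.3242: V=(p*·100.0000+(1−p*)·100.0000)/1.12=89.2857; Δ=(100.0000−100.0000)/(43.9523−28.6961)=0.0000; B=V−Δ·S=89.2857
Node (2,2) S=55.6358: V=(p*·0.0000+(1−p*)·100.0000)/1.12=19.1327; Δ=(0.0000−100.0000)/(67.3193−43.9523)=-4.2795; B=V−Δ·S=257.2279
Node (1,0) S=30.0200: V=(p*·89.2857+(1−p*)·89.2857)/1.12=79.7194; Δ=(89.2857−89.2857)/(36.3242−23.7158)=0.0000; B=V−Δ·S=79.7194
Node (1,1) S=45.9800: V=(p*·19.1327+(1−p*)·89.2857)/1.12=30.5049; Δ=(19.1327−89.2857)/(55.6358−36.3242)=-3.6327; B=V−Δ·S=197.5360
Node (0,0) S=38.0000: V=(p*·30.5049+(1−p*)·79.7194)/1.12=36.6525; Δ=(30.5049−79.7194)/(45.9800−30.0200)=-3.0836; B=V−Δ·S=153.8300
Self-financing check: at every node Δ·S+B equals the discounted successor values.

(0,0): Delta=-3.0836 Bond=153.8300
(1,0): Delta=0.0000 Bond=79.7194
(1,1): Delta=-3.6327 Bond=197.5360
(2,0): Delta=0.0000 Bond=89.2857
(2,1): Delta=0.0000 Bond=89.2857
(2,2): Delta=-4.2795 Bond=257.2279
V0=36.6525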